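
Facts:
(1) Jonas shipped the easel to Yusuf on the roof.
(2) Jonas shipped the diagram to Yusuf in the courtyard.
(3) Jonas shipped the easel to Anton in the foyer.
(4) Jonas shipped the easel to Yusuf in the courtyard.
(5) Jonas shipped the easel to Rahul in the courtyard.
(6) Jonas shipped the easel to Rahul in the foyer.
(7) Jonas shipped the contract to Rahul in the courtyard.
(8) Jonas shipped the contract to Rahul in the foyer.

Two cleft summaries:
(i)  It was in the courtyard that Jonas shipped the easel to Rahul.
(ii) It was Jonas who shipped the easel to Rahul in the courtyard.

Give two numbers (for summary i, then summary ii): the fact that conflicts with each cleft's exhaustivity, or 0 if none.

6, 0

Summary (i) focuses "in the courtyard" (the setting); background agent = Jonas, thing = the easel, recipient = Rahul. Fact (6) matches that background with setting = in the foyer — refutes (i).
Summary (ii) focuses "Jonas" (the agent); background thing = the easel, recipient = Rahul, setting = in the courtyard. No fact matches that background with a different agent, so 0.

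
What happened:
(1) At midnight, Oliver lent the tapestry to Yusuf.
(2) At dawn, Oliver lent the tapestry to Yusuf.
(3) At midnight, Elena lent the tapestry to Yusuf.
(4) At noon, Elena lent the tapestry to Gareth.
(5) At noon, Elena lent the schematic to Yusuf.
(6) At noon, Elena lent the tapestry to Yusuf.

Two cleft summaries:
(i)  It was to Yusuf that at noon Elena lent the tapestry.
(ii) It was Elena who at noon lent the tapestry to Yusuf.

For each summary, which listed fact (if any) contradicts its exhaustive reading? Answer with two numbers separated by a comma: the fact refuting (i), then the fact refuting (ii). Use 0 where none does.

4, 0

Summary (i) focuses "Yusuf" (the recipient); background Elena as agent and the tapestry as thing and at noon as setting. Fact (4) matches that background with recipient = Gareth — refutes (i).
Summary (ii) focuses "Elena" (the agent); background the tapestry as thing and Yusuf as recipient and at noon as setting. No fact matches that background with a different agent, so 0.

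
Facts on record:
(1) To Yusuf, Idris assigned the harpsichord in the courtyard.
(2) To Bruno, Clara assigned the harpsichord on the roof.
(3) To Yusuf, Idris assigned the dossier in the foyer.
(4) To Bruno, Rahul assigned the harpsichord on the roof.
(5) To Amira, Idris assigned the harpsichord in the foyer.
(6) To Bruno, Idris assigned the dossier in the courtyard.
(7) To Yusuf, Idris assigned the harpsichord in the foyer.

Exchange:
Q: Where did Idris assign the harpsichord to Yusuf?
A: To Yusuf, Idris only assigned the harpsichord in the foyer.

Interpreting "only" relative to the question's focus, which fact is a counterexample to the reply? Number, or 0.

1

The question "Where did ...?" targets the setting, so in the reply the focus falls on "in the foyer".
"Only" then excludes alternative settings while the background — Idris as agent and the harpsichord as thing and Yusuf as recipient — is held fixed.
Fact (1) keeps Idris as agent and the harpsichord as thing and Yusuf as recipient but has setting = in the courtyard; that refutes the reply.
(Fact (5) would refute a reading with focus on the recipient — but that is not what the question asks.)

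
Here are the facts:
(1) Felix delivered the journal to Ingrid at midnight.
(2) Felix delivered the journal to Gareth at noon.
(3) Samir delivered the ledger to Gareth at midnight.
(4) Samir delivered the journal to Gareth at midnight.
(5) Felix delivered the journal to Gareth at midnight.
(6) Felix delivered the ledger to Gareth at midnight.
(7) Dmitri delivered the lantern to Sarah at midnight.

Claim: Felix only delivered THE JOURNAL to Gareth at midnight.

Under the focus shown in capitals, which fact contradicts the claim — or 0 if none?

6

The capitals mark "the journal" as focus. So "only" rules out other things, with the rest (agent = Felix, recipient = Gareth, setting = at midnight) as background.
Fact (6) shares the background but differs in thing (the ledger) — a counterexample.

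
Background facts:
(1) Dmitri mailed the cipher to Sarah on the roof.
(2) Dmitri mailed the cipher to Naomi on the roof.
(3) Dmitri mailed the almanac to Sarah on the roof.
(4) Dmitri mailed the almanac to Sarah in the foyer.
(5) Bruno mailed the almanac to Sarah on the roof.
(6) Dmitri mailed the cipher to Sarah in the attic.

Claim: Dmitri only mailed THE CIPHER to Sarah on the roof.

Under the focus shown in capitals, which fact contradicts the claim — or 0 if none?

Focus (in capitals) is "the cipher" — the thing. "Only" excludes alternative things while holding fixed same agent, recipient, setting (Dmitri / Sarah / on the roof).
Fact (3) shares the background but differs in thing (the almanac) — a counterexample.

3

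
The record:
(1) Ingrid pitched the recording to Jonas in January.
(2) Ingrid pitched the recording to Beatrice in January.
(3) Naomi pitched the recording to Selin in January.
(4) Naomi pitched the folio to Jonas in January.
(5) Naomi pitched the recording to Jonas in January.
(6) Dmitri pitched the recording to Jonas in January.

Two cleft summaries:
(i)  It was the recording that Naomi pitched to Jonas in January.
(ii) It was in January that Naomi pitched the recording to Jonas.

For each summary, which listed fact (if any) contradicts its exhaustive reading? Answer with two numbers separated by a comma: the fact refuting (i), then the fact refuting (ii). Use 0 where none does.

Summary (i) focuses "the recording" (the thing); background same agent, recipient, setting (Naomi / Jonas / in January). Fact (4) matches that background with thing = the folio — refutes (i).
Summary (ii) focuses "in January" (the setting); background same agent, thing, recipient (Naomi / the recording / Jonas). No fact matches that background with a different setting, so 0.

4, 0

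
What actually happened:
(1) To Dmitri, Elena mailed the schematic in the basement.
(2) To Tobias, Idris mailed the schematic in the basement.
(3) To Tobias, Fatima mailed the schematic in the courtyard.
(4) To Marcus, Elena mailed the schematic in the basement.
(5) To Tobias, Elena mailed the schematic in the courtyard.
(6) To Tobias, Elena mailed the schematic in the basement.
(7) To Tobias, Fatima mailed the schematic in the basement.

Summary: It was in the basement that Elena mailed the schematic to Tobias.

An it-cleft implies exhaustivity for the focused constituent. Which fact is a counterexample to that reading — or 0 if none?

The cleft puts "in the basement" in focus and presupposes the open proposition with agent = Elena, thing = the schematic, recipient = Tobias.
Exhaustivity: in the basement is the only setting satisfying that background.
But fact (5) also has agent = Elena, thing = the schematic, recipient = Tobias, with setting = in the courtyard — so the exhaustive reading fails.

5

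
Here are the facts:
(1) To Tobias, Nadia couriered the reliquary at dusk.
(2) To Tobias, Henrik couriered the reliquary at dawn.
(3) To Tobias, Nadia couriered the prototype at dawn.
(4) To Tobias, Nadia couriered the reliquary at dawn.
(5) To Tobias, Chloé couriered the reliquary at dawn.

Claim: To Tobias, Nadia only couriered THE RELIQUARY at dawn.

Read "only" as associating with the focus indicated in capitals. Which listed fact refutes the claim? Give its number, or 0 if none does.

Focus (in capitals) is "the reliquary" — the thing. "Only" excludes alternative things while holding fixed agent = Nadia, recipient = Tobias, setting = at dawn.
Fact (3) shares the background but differs in thing (the prototype) — a counterexample.

3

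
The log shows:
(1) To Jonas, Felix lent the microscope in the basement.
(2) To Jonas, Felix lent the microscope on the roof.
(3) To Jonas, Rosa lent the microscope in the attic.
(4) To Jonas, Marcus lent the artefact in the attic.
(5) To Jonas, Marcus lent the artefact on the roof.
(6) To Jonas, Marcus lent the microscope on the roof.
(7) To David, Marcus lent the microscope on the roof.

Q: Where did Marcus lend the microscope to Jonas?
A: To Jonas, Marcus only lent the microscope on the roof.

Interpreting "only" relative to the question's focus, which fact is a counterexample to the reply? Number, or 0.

0

The question "Where did ...?" targets the setting, so in the reply the focus falls on "on the roof".
So "only" ranges over settings; the rest (Marcus as agent and the microscope as thing and Jonas as recipient) is presupposed.
No fact keeps Marcus as agent and the microscope as thing and Jonas as recipient while changing the setting; every other fact differs on something backgrounded. The reply stands.
(Fact (7) would refute a reading with focus on the recipient — but that is not what the question asks.)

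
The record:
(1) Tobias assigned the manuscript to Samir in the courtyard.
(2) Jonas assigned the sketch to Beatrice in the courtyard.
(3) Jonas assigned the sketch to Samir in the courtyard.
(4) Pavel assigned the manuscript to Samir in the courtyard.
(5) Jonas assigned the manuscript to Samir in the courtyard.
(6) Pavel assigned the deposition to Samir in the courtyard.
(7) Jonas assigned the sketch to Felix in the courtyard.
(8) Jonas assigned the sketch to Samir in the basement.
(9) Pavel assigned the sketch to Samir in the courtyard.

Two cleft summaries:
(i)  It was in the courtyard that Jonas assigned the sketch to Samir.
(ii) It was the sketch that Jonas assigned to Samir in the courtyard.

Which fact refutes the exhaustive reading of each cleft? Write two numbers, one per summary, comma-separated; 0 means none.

(i): focus "in the courtyard". Looking for agent = Jonas, thing = the sketch, recipient = Samir with some other setting — fact (8) has in the basement there. Refuted.
(ii): focus "the sketch". Looking for agent = Jonas, recipient = Samir, setting = in the courtyard with some other thing — fact (5) has the manuscript there. Refuted.

8, 5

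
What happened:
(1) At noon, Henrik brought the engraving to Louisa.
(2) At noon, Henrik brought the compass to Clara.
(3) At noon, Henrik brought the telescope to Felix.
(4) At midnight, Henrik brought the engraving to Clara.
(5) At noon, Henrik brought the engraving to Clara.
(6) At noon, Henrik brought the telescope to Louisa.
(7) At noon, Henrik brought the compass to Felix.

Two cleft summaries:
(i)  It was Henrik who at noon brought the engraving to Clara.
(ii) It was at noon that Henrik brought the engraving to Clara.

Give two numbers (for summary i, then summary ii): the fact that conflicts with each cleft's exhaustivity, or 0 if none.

0, 4

Summary (i) focuses "Henrik" (the agent); background thing = the engraving, recipient = Clara, setting = at noon. No fact matches that background with a different agent, so 0.
Summary (ii) focuses "at noon" (the setting); background agent = Henrik, thing = the engraving, recipient = Clara. Fact (4) matches that background with setting = at midnight — refutes (ii).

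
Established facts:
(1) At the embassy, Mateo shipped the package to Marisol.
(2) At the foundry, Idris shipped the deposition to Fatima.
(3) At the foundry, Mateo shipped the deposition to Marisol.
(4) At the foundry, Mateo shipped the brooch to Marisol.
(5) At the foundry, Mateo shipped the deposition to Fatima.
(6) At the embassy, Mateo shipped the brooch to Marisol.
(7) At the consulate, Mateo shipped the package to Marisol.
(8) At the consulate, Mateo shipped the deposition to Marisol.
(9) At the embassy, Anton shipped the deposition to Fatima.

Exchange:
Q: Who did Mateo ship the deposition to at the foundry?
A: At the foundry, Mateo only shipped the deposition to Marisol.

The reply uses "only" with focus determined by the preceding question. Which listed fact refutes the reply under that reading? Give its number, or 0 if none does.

5

Answering "Who did ... to ...?" puts focus on the recipient — here, "Marisol".
So "only" ranges over recipients; the rest (Mateo as agent and the deposition as thing and at the foundry as setting) is presupposed.
Fact (5) keeps Mateo as agent and the deposition as thing and at the foundry as setting but has recipient = Fatima; that refutes the reply.
(Fact (4) would refute a reading with focus on the thing — but that is not what the question asks.)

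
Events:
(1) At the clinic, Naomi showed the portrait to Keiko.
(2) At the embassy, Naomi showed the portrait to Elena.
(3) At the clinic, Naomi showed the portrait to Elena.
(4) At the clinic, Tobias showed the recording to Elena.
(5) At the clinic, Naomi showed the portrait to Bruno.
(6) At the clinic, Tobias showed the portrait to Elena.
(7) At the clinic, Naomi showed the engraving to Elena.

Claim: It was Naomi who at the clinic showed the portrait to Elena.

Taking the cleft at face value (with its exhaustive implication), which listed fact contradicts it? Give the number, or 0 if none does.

6

Focus of the cleft: "Naomi" (the agent). Presupposed background: thing = the portrait, recipient = Elena, setting = at the clinic.
The exhaustive reading says no other agent fits that background.
Fact (6) shares the background but with agent = Tobias; exhaustivity is violated.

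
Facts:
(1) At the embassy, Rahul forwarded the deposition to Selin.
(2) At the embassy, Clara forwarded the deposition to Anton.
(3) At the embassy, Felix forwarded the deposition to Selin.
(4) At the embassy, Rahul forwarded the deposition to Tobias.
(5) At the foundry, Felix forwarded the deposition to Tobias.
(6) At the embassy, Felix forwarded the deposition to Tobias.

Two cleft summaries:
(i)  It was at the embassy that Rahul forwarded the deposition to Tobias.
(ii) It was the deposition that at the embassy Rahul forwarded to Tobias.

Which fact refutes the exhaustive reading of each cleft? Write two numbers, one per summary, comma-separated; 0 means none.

0, 0

Summary (i) focuses "at the embassy" (the setting); background same agent, thing, recipient (Rahul / the deposition / Tobias). No fact matches that background with a different setting, so 0.
Summary (ii) focuses "the deposition" (the thing); background same agent, recipient, setting (Rahul / Tobias / at the embassy). No fact matches that background with a different thing, so 0.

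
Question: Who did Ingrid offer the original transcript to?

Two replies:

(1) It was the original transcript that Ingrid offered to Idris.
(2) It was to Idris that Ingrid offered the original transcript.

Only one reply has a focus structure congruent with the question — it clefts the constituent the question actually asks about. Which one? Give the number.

The question word "who" targets the recipient.
Option (1) clefts "the original transcript" — the direct object, not what was asked.
Option (2) clefts "to Idris" — that matches what the question asks about.
So the congruent reply is (2).

2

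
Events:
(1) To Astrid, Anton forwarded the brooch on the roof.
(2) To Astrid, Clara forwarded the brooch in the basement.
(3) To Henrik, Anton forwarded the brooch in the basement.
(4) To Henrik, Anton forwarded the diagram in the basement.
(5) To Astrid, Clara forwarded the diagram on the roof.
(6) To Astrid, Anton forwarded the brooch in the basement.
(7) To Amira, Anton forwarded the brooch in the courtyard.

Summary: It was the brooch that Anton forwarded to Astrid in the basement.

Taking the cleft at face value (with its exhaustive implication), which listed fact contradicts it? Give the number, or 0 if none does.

0

Focus of the cleft: "the brooch" (the thing). Presupposed background: agent = Anton, recipient = Astrid, setting = in the basement.
Exhaustivity: the brooch is the only thing satisfying that background.
No listed fact matches the background with a different thing. Exhaustivity holds.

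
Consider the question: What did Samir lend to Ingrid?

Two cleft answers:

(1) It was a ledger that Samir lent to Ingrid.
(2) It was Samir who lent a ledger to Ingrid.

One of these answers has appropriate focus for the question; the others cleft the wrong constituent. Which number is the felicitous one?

1

The question word "what" targets the direct object.
Option (1) clefts "a ledger" — that matches what the question asks about.
Option (2) clefts "Samir" — the subject (agent), not what was asked.
So the congruent reply is (1).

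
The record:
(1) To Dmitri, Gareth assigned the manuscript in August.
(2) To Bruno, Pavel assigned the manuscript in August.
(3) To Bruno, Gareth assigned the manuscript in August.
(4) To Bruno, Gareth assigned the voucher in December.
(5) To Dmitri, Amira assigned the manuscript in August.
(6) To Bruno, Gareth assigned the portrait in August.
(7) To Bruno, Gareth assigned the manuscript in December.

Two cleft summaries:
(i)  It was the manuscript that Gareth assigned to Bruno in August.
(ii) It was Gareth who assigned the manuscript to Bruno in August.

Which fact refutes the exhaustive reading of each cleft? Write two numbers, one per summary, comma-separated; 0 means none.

(i): focus "the manuscript". Looking for Gareth as agent and Bruno as recipient and in August as setting with some other thing — fact (6) has the portrait there. Refuted.
(ii): focus "Gareth". Looking for the manuscript as thing and Bruno as recipient and in August as setting with some other agent — fact (2) has Pavel there. Refuted.

6, 2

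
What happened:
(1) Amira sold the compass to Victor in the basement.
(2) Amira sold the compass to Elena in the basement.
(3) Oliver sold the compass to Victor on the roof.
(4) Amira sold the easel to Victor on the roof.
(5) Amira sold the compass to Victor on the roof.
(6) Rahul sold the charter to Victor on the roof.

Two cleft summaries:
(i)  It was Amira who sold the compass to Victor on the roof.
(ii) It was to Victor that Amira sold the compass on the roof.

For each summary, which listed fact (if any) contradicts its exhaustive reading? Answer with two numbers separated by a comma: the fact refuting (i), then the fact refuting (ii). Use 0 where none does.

(i): focus "Amira". Looking for the compass as thing and Victor as recipient and on the roof as setting with some other agent — fact (3) has Oliver there. Refuted.
(ii): focus "Victor". No fact shares Amira as agent and the compass as thing and on the roof as setting with a different recipient. 0.

3, 0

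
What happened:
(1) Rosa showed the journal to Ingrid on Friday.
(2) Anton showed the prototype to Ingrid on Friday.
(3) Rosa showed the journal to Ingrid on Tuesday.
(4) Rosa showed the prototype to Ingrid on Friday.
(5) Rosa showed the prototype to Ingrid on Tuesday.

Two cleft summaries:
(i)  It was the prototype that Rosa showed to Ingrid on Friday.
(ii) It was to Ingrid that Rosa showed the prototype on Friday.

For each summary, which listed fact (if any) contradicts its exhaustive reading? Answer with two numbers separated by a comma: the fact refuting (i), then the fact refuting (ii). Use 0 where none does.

Summary (i) focuses "the prototype" (the thing); background same agent, recipient, setting (Rosa / Ingrid / on Friday). Fact (1) matches that background with thing = the journal — refutes (i).
Summary (ii) focuses "Ingrid" (the recipient); background same agent, thing, setting (Rosa / the prototype / on Friday). No fact matches that background with a different recipient, so 0.

1, 0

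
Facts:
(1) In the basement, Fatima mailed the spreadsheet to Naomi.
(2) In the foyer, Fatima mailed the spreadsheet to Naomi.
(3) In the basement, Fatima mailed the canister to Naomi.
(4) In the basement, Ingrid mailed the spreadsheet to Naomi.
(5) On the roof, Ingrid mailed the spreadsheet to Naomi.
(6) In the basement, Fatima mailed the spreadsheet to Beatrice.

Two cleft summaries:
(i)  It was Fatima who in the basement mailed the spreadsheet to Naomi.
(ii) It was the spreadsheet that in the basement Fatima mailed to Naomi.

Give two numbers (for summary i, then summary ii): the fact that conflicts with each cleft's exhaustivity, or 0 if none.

4, 3

(i): focus "Fatima". Looking for same thing, recipient, setting (the spreadsheet / Naomi / in the basement) with some other agent — fact (4) has Ingrid there. Refuted.
(ii): focus "the spreadsheet". Looking for same agent, recipient, setting (Fatima / Naomi / in the basement) with some other thing — fact (3) has the canister there. Refuted.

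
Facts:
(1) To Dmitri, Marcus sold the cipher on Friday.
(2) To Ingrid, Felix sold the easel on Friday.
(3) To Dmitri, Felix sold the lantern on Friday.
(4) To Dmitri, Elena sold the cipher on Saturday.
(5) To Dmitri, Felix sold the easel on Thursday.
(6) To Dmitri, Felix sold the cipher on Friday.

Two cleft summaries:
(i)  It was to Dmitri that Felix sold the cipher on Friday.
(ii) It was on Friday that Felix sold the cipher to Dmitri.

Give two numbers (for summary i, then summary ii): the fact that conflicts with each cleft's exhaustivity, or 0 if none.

(i): focus "Dmitri". No fact shares agent = Felix, thing = the cipher, setting = on Friday with a different recipient. 0.
(ii): focus "on Friday". No fact shares agent = Felix, thing = the cipher, recipient = Dmitri with a different setting. 0.

0, 0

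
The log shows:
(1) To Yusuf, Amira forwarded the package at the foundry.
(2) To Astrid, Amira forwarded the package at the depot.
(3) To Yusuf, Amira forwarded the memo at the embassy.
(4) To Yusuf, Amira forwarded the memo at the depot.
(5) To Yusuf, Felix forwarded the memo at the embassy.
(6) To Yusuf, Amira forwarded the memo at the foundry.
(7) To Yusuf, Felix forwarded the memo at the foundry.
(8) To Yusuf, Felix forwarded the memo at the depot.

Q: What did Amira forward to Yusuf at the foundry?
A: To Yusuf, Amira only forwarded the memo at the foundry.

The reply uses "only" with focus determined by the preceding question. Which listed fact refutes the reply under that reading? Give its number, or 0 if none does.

1

The question "What did ...?" targets the thing, so in the reply the focus falls on "the memo".
So "only" ranges over things; the rest (same agent, recipient, setting (Amira / Yusuf / at the foundry)) is presupposed.
Fact (1) keeps same agent, recipient, setting (Amira / Yusuf / at the foundry) but has thing = the package; that refutes the reply.
(Fact (3) would refute a reading with focus on the setting — but that is not what the question asks.)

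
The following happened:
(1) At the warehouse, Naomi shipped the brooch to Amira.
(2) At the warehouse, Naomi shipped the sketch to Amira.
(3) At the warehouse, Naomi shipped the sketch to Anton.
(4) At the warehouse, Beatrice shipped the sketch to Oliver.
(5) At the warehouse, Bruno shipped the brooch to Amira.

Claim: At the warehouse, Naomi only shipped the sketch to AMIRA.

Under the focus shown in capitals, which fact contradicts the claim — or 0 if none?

The capitals mark "Amira" as focus. So "only" rules out other recipients, with the rest (agent = Naomi, thing = the sketch, setting = at the warehouse) as background.
Fact (3) shares the background but differs in recipient (Anton) — a counterexample.

3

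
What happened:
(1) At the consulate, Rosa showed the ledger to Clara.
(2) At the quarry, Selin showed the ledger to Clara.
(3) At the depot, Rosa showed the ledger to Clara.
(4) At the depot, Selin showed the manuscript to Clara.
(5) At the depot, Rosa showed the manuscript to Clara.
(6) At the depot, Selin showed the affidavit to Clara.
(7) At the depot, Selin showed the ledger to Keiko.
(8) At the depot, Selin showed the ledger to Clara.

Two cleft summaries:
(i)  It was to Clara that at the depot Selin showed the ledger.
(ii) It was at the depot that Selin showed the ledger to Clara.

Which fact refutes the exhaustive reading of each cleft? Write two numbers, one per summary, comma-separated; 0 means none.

7, 2

Summary (i) focuses "Clara" (the recipient); background Selin as agent and the ledger as thing and at the depot as setting. Fact (7) matches that background with recipient = Keiko — refutes (i).
Summary (ii) focuses "at the depot" (the setting); background Selin as agent and the ledger as thing and Clara as recipient. Fact (2) matches that background with setting = at the quarry — refutes (ii).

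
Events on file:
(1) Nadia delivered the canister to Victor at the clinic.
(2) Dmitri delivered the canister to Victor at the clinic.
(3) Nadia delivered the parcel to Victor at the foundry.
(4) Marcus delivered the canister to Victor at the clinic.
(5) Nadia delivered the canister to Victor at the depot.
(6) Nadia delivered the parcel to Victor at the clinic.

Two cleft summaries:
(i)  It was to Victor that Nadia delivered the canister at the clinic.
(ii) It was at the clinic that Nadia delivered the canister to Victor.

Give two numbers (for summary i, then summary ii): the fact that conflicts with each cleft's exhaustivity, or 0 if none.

0, 5

Summary (i) focuses "Victor" (the recipient); background Nadia as agent and the canister as thing and at the clinic as setting. No fact matches that background with a different recipient, so 0.
Summary (ii) focuses "at the clinic" (the setting); background Nadia as agent and the canister as thing and Victor as recipient. Fact (5) matches that background with setting = at the depot — refutes (ii).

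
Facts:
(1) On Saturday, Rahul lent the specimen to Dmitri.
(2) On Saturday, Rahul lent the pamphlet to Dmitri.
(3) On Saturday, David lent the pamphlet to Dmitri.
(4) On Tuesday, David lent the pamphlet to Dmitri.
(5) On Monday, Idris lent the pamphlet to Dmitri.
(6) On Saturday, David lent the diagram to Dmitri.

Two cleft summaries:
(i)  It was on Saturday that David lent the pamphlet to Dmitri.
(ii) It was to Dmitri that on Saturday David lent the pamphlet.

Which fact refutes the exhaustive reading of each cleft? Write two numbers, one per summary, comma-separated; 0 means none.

4, 0

Summary (i) focuses "on Saturday" (the setting); background same agent, thing, recipient (David / the pamphlet / Dmitri). Fact (4) matches that background with setting = on Tuesday — refutes (i).
Summary (ii) focuses "Dmitri" (the recipient); background same agent, thing, setting (David / the pamphlet / on Saturday). No fact matches that background with a different recipient, so 0.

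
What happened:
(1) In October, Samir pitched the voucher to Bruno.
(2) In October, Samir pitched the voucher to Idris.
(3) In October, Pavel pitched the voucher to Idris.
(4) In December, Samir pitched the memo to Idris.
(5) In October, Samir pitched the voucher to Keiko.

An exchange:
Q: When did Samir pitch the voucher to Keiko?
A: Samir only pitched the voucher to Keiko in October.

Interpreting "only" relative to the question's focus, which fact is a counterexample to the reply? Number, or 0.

0

Answering "When did ...?" puts focus on the setting — here, "in October".
"Only" then excludes alternative settings while the background — same agent, thing, recipient (Samir / the voucher / Keiko) — is held fixed.
No listed fact shares that background with another setting. Nothing contradicts the reply.
(Fact (1) would refute a reading with focus on the recipient — but that is not what the question asks.)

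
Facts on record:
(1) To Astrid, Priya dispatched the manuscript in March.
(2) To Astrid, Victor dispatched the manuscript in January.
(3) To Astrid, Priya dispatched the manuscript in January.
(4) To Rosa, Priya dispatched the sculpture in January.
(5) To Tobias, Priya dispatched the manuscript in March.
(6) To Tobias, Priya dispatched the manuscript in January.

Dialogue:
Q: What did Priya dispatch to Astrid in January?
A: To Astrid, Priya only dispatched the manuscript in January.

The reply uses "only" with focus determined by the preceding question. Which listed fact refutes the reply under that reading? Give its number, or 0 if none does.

Answering "What did ...?" puts focus on the thing — here, "the manuscript".
So "only" ranges over things; the rest (agent = Priya, recipient = Astrid, setting = in January) is presupposed.
No listed fact shares that background with another thing. Nothing contradicts the reply.
(Fact (6) would refute a reading with focus on the recipient — but that is not what the question asks.)

0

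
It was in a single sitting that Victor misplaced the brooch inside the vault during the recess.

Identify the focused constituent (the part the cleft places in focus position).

in a single sitting

In an it-cleft "It was X that/who ...", the clefted constituent X is the focus; the that/who-clause expresses the presupposed open proposition.
Here the focus is "in a single sitting". The backgrounded (presupposed) material includes "Victor", "the brooch", "during the recess" and "inside the vault".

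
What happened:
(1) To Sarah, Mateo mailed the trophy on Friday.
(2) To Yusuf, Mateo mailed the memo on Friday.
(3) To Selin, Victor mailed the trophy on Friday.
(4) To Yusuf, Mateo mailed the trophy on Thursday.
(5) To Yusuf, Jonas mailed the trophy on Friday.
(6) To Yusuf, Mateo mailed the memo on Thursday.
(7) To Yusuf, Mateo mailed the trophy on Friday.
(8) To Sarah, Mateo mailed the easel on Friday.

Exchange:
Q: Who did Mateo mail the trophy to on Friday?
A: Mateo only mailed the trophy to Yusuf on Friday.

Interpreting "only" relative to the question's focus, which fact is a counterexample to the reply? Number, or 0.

1

Answering "Who did ... to ...?" puts focus on the recipient — here, "Yusuf".
So "only" ranges over recipients; the rest (Mateo as agent and the trophy as thing and on Friday as setting) is presupposed.
Fact (1) keeps Mateo as agent and the trophy as thing and on Friday as setting but has recipient = Sarah; that refutes the reply.
(Fact (4) would refute a reading with focus on the setting — but that is not what the question asks.)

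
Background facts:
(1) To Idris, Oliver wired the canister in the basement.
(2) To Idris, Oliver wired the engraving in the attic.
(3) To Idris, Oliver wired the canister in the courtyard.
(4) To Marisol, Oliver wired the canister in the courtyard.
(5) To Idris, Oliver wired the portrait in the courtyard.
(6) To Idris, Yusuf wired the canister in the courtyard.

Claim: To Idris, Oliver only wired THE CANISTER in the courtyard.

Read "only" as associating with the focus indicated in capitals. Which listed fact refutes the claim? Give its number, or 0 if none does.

Focus (in capitals) is "the canister" — the thing. "Only" excludes alternative things while holding fixed Oliver as agent and Idris as recipient and in the courtyard as setting.
Fact (5) shares the background but differs in thing (the portrait) — a counterexample.

5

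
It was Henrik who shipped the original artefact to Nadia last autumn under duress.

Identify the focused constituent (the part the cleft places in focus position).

Henrik

In an it-cleft "It was X that/who ...", the clefted constituent X is the focus; the that/who-clause expresses the presupposed open proposition.
Here the focus is "Henrik". The backgrounded (presupposed) material includes "the original artefact", "to Nadia", "last autumn" and "under duress".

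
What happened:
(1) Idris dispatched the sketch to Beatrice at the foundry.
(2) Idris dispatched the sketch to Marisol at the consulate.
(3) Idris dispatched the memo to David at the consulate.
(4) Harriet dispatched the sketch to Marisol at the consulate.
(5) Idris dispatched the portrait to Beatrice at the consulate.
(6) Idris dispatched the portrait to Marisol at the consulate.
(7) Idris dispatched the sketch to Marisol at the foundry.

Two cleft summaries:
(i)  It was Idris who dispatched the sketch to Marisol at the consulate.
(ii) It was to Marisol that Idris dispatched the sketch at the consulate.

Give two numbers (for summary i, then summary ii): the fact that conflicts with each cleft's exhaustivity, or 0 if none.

4, 0

(i): focus "Idris". Looking for same thing, recipient, setting (the sketch / Marisol / at the consulate) with some other agent — fact (4) has Harriet there. Refuted.
(ii): focus "Marisol". No fact shares same agent, thing, setting (Idris / the sketch / at the consulate) with a different recipient. 0.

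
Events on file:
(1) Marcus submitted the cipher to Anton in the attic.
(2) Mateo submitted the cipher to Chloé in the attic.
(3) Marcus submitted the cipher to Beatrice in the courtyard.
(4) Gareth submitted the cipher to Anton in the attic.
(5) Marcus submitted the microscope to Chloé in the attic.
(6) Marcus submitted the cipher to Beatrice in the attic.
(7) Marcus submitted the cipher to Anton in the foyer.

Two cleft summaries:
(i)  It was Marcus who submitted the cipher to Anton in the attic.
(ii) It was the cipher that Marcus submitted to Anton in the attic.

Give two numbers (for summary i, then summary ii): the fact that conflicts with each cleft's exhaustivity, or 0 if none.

(i): focus "Marcus". Looking for the cipher as thing and Anton as recipient and in the attic as setting with some other agent — fact (4) has Gareth there. Refuted.
(ii): focus "the cipher". No fact shares Marcus as agent and Anton as recipient and in the attic as setting with a different thing. 0.

4, 0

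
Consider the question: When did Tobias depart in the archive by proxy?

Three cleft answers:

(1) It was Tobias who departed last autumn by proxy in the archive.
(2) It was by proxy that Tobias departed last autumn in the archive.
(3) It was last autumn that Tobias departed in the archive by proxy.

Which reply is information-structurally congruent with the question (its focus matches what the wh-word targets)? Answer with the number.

The question word "when" targets the time.
Option (1) clefts "Tobias" — the subject (agent), not what was asked.
Option (2) clefts "by proxy" — the manner, not what was asked.
Option (3) clefts "last autumn" — that matches what the question asks about.
So the congruent reply is (3).

3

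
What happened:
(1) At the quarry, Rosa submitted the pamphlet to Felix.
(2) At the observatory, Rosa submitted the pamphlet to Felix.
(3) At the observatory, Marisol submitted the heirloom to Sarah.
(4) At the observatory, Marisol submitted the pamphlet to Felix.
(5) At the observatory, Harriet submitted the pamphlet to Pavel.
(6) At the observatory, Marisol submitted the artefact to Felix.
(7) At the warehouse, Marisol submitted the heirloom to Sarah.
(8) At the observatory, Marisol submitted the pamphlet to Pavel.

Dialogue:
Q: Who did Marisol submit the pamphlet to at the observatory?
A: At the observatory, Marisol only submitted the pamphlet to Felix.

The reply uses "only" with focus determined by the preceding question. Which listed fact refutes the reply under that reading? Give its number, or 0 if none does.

8

Answering "Who did ... to ...?" puts focus on the recipient — here, "Felix".
So "only" ranges over recipients; the rest (Marisol as agent and the pamphlet as thing and at the observatory as setting) is presupposed.
Fact (8) shares the background with a different recipient (Pavel) — counterexample.
(Fact (6) would refute a reading with focus on the thing — but that is not what the question asks.)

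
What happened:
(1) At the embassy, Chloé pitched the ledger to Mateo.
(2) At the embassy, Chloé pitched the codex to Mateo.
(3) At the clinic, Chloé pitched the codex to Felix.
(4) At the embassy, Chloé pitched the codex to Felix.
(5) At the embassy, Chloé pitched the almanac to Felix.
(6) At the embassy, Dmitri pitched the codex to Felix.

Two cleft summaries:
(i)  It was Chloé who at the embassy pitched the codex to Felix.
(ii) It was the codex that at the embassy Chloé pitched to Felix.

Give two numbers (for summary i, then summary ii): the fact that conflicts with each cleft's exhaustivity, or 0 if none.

(i): focus "Chloé". Looking for same thing, recipient, setting (the codex / Felix / at the embassy) with some other agent — fact (6) has Dmitri there. Refuted.
(ii): focus "the codex". Looking for same agent, recipient, setting (Chloé / Felix / at the embassy) with some other thing — fact (5) has the almanac there. Refuted.

6, 5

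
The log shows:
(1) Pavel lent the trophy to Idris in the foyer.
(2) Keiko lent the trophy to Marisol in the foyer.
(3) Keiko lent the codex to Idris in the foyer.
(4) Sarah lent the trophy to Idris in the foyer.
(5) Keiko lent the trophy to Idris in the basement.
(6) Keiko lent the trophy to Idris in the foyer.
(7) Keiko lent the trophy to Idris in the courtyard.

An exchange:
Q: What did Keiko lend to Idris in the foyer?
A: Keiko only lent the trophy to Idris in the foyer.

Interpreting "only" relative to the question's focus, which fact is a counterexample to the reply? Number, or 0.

Answering "What did ...?" puts focus on the thing — here, "the trophy".
"Only" then excludes alternative things while the background — same agent, recipient, setting (Keiko / Idris / in the foyer) — is held fixed.
Fact (3) shares the background with a different thing (the codex) — counterexample.
(Fact (5) would refute a reading with focus on the setting — but that is not what the question asks.)

3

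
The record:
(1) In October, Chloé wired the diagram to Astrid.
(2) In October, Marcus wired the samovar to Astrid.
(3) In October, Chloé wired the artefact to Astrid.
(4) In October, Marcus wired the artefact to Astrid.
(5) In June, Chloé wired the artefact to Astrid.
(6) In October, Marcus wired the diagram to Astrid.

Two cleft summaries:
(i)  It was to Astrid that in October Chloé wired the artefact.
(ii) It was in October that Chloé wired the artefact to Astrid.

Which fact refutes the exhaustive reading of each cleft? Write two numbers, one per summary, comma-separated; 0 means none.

(i): focus "Astrid". No fact shares same agent, thing, setting (Chloé / the artefact / in October) with a different recipient. 0.
(ii): focus "in October". Looking for same agent, thing, recipient (Chloé / the artefact / Astrid) with some other setting — fact (5) has in June there. Refuted.

0, 5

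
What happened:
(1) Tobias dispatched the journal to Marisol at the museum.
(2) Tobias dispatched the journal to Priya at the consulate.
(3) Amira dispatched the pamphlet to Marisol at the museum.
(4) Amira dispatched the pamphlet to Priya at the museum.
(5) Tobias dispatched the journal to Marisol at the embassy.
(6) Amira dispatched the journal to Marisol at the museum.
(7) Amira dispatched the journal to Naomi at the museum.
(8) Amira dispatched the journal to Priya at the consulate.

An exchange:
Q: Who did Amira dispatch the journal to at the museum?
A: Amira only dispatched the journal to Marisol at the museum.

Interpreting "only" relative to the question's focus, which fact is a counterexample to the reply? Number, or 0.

The question "Who did ... to ...?" targets the recipient, so in the reply the focus falls on "Marisol".
"Only" then excludes alternative recipients while the background — Amira as agent and the journal as thing and at the museum as setting — is held fixed.
Fact (7) shares the background with a different recipient (Naomi) — counterexample.
(Fact (3) would refute a reading with focus on the thing — but that is not what the question asks.)

7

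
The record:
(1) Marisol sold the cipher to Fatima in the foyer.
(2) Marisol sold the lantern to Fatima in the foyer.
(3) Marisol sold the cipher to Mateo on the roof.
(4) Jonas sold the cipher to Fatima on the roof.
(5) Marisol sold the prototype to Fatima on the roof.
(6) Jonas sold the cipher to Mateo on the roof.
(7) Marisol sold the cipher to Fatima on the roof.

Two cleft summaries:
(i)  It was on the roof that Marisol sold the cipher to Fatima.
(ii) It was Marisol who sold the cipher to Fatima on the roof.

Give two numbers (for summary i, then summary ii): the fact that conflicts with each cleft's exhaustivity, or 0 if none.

Summary (i) focuses "on the roof" (the setting); background Marisol as agent and the cipher as thing and Fatima as recipient. Fact (1) matches that background with setting = in the foyer — refutes (i).
Summary (ii) focuses "Marisol" (the agent); background the cipher as thing and Fatima as recipient and on the roof as setting. Fact (4) matches that background with agent = Jonas — refutes (ii).

1, 4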